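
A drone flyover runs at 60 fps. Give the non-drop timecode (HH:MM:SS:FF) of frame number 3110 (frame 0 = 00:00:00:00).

00:00:51:50

3110 ÷ 60 = 51 full seconds, remainder 50 frames.
51 s = 0 h 0 min 51 s.
Timecode: 00:00:51:50.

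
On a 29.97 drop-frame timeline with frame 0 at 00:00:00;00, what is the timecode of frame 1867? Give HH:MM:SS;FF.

Ten DF minutes hold 17982 frames, so frame 1867 lies in block 0 (frames 0–17981) with 1867 frames into that block.
The block's first minute is 1800 frames and the rest 1798 each; 1867 frames reaches minute 1, so 0 × 18 + 1 × 2 = 2 labels have been skipped so far.
Adding those back, label number 1867 + 2 = 1869 at 30 labels/s is 62 s + 9 f = 0 h 1 min 2 s frame 9, i.e. 00:01:02;09.

00:01:02;09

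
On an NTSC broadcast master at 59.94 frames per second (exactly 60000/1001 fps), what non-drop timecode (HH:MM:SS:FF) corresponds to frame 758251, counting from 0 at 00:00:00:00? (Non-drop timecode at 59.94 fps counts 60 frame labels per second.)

758251 ÷ 60 = 12637 full seconds, remainder 31 frames.
12637 s = 3 h 30 min 37 s.
Timecode: 03:30:37:31.

03:30:37:31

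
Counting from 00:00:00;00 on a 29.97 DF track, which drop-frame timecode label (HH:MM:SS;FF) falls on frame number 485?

Each 10-minute DF block holds 10 × 60 × 30 − 9 × 2 = 17982 frames. 485 ÷ 17982 → 0 full blocks, remainder 485.
Within the partial block the first minute is 1800 frames and each further minute 1798, so 0 further minute boundaries passed. Total skipped labels = 18 × 0 + 2 × 0 = 0.
Non-drop label index = 485 + 0 = 485; at 30 labels/s that is 00:00:16:05, i.e. DF 00:00:16;05.

00:00:16;05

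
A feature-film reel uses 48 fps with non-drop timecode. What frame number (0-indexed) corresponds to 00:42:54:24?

123576

Total seconds to the label: (0 × 3600 + 42 × 60 + 54) = 2574.
Frame index = 2574 × 48 + 24 = 123576.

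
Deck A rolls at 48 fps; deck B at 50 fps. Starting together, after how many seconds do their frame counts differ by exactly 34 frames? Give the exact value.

17 seconds

The gap grows by |50 − 48| = 2 frames per second.
Time for a 34-frame gap: 34 ÷ (2) = 17 s.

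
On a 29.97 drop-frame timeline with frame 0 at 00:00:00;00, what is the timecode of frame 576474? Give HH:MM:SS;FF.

05:20:35;00

Each 10-minute DF block holds 10 × 60 × 30 − 9 × 2 = 17982 frames. 576474 ÷ 17982 → 32 full blocks, remainder 1050.
Within the partial block the first minute is 1800 frames and each further minute 1798, so 0 further minute boundaries passed. Total skipped labels = 18 × 32 + 2 × 0 = 576.
Non-drop label index = 576474 + 576 = 577050; at 30 labels/s that is 05:20:35:00, i.e. DF 05:20:35;00.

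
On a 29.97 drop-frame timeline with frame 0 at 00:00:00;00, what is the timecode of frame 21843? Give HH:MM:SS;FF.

Each 10-minute DF block holds 10 × 60 × 30 − 9 × 2 = 17982 frames. 21843 ÷ 17982 → 1 full block, remainder 3861.
Within the partial block the first minute is 1800 frames and each further minute 1798, so 2 further minute boundaries passed. Total skipped labels = 18 × 1 + 2 × 2 = 22.
Non-drop label index = 21843 + 22 = 21865; at 30 labels/s that is 00:12:08:25, i.e. DF 00:12:08;25.

00:12:08;25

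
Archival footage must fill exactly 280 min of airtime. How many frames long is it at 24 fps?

280 min = 16800 s.
Frames = 16800 × 24 = 403200.

403200 frames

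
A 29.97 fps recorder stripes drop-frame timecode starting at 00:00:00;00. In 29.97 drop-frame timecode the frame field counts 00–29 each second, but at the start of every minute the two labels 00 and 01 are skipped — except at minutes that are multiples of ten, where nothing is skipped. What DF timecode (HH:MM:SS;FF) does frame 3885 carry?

00:02:09;19

Ten DF minutes hold 17982 frames, so frame 3885 lies in block 0 (frames 0–17981) with 3885 frames into that block.
The block's first minute is 1800 frames and the rest 1798 each; 3885 frames reaches minute 2, so 0 × 18 + 2 × 2 = 4 labels have been skipped so far.
Adding those back, label number 3885 + 4 = 3889 at 30 labels/s is 129 s + 19 f = 0 h 2 min 9 s frame 19, i.e. 00:02:09;19.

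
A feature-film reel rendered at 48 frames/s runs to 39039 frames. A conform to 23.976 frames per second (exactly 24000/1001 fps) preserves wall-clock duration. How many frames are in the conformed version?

19500 frames

Target frames = source frames × (target rate / source rate) = 39039 × (24000/1001)/(48) = 39039 × 500/1001 = 19500.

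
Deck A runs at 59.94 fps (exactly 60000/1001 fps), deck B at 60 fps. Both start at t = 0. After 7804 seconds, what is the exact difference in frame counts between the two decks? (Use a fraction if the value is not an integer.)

468240/1001 frames

A emits 60000/1001 × 7804 = 468240000/1001 frames; B emits 60 × 7804 = 468240.
Difference = 468240/1001 frames (≈ 467.7722); B is ahead of A.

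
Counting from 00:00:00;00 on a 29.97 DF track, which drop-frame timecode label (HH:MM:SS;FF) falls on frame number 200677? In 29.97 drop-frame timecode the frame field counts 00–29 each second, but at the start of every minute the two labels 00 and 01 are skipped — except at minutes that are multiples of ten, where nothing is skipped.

Ten DF minutes hold 17982 frames, so frame 200677 lies in block 11 (frames 197802–215783) with 2875 frames into that block.
The block's first minute is 1800 frames and the rest 1798 each; 2875 frames reaches minute 1, so 11 × 18 + 1 × 2 = 200 labels have been skipped so far.
Adding those back, label number 200677 + 200 = 200877 at 30 labels/s is 6695 s + 27 f = 1 h 51 min 35 s frame 27, i.e. 01:51:35;27.

01:51:35;27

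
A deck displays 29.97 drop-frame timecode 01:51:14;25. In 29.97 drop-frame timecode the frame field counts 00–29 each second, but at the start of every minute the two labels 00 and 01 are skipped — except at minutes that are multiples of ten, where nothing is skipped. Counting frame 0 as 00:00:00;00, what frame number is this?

200045

As if non-drop at 30 labels/s: (1 × 3600 + 51 × 60 + 14) × 30 + 25 = 200245.
Minute boundaries passed: 111; those not divisible by 10: 111 − 11 = 100; dropped labels = 2 × 100 = 200.
Actual frame index = 200245 − 200 = 200045.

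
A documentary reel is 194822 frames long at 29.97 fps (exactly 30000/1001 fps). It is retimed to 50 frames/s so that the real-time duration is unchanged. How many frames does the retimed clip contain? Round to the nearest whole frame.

325028 frames

Frames at target rate = 194822 × (50) / (30000/1001) = 97508411/300 ≈ 325028.037.
Nearest whole frame: 325028.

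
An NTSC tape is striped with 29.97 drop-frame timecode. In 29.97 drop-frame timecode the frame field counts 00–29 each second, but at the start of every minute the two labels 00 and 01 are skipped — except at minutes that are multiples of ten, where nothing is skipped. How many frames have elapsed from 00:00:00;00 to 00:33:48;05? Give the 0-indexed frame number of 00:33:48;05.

60785

Complete 10-minute blocks: 3, each 17982 frames → 53946.
Remaining 3 whole minutes in the current block: 1800 + 2 × 1798 = 5396 frames.
Within the current minute: 48 × 30 + 5 − 2 = 1443 (labels ;00/;01 skipped at this minute). Total = 53946 + 5396 + 1443 = 60785.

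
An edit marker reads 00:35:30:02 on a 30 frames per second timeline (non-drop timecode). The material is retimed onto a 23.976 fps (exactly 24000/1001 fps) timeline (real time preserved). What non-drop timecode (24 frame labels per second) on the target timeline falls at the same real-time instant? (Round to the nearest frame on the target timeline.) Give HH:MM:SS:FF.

Source frame index: (0×3600 + 35×60 + 30) × 30 + 2 = 63902.
Real time: 63902 / (30) = 31951/15 s.
Target frame: (31951/15) × (24000/1001) = 51121600/1001 ≈ 51070.529 → 51071.
At 24 labels/s: frame 51071 → 00:35:27:23.

00:35:27:23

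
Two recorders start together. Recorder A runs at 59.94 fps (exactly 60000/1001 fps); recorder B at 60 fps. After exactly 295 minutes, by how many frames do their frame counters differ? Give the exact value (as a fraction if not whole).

295 min = 17700 s.
A emits 60000/1001 × 17700 = 1062000000/1001 frames; B emits 60 × 17700 = 1062000.
Difference = 1062000/1001 frames (≈ 1060.9391); B is ahead of A.

1062000/1001 frames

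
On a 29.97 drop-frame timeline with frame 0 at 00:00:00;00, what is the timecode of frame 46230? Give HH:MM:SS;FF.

00:25:42;16

Ten DF minutes hold 17982 frames, so frame 46230 lies in block 2 (frames 35964–53945) with 10266 frames into that block.
The block's first minute is 1800 frames and the rest 1798 each; 10266 frames reaches minute 5, so 2 × 18 + 5 × 2 = 46 labels have been skipped so far.
Adding those back, label number 46230 + 46 = 46276 at 30 labels/s is 1542 s + 16 f = 0 h 25 min 42 s frame 16, i.e. 00:25:42;16.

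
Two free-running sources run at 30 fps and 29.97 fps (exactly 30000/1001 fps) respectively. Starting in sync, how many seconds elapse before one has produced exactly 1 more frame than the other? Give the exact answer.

1001/30 seconds

The gap grows by |30000/1001 − 30| = 30/1001 frames per second.
Time for a 1-frame gap: 1 ÷ (30/1001) = 1001/30 s.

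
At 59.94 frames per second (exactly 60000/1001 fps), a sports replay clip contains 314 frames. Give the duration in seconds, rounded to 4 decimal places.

5.2386 seconds

Running time = 314 × 1001/60000 = 157157/30000 s ≈ 5.2386 s.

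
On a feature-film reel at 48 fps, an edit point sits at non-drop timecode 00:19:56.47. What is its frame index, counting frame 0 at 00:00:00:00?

frame 57455

Total seconds to the label: (0 × 3600 + 19 × 60 + 56) = 1196.
Frame index = 1196 × 48 + 47 = 57455.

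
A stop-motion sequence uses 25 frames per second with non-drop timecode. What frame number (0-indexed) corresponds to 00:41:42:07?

frame 62557

Total seconds to the label: (0 × 3600 + 41 × 60 + 42) = 2502.
Frame index = 2502 × 25 + 7 = 62557.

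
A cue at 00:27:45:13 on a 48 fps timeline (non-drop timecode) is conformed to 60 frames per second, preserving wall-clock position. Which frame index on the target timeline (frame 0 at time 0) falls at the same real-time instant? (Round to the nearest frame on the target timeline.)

frame 99916

Source frame index: (0×3600 + 27×60 + 45) × 48 + 13 = 79933.
Real time: 79933 / (48) = 79933/48 s.
Target frame: (79933/48) × (60) = 399665/4 ≈ 99916.250 → 99916.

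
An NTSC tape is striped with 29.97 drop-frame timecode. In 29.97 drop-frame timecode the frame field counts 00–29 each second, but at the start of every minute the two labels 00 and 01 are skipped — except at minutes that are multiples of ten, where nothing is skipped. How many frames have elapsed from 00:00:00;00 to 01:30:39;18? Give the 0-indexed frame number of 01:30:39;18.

163026

As if non-drop at 30 labels/s: (1 × 3600 + 30 × 60 + 39) × 30 + 18 = 163188.
Minute boundaries passed: 90; those not divisible by 10: 90 − 9 = 81; dropped labels = 2 × 81 = 162.
Actual frame index = 163188 − 162 = 163026.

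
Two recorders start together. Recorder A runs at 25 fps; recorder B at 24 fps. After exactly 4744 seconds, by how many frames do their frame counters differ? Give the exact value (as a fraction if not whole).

4744 frames

A emits 25 × 4744 = 118600 frames; B emits 24 × 4744 = 113856.
Difference = 4744 frames; B is behind A.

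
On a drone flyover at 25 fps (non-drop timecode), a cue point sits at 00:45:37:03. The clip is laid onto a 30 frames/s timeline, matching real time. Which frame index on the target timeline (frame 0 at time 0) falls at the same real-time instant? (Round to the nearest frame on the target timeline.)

frame 82114

Source frame index: (0×3600 + 45×60 + 37) × 25 + 3 = 68428.
Real time: 68428 / (25) = 68428/25 s.
Target frame: (68428/25) × (30) = 410568/5 ≈ 82113.600 → 82114.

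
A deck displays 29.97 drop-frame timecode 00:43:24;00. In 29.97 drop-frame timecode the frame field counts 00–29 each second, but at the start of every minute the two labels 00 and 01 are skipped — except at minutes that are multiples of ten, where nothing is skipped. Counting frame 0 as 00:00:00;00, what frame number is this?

78042

Complete 10-minute blocks: 4, each 17982 frames → 71928.
Remaining 3 whole minutes in the current block: 1800 + 2 × 1798 = 5396 frames.
Within the current minute: 24 × 30 + 0 − 2 = 718 (labels ;00/;01 skipped at this minute). Total = 71928 + 5396 + 718 = 78042.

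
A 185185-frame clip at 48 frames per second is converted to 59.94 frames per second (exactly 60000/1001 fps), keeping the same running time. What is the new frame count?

231250 frames

Target frames = source frames × (target rate / source rate) = 185185 × (60000/1001)/(48) = 185185 × 1250/1001 = 231250.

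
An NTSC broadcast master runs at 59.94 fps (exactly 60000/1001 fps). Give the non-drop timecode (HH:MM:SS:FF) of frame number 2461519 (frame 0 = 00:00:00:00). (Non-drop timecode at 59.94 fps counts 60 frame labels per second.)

2461519 ÷ 60 = 41025 full seconds, remainder 19 frames.
41025 s = 11 h 23 min 45 s.
Timecode: 11:23:45:19.

11:23:45:19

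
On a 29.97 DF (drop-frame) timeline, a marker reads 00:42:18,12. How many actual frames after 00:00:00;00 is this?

As if non-drop at 30 labels/s: (0 × 3600 + 42 × 60 + 18) × 30 + 12 = 76152.
Minute boundaries passed: 42; those not divisible by 10: 42 − 4 = 38; dropped labels = 2 × 38 = 76.
Actual frame index = 76152 − 76 = 76076.

76076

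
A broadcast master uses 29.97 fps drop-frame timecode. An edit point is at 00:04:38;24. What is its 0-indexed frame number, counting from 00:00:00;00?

8356

As if non-drop at 30 labels/s: (0 × 3600 + 4 × 60 + 38) × 30 + 24 = 8364.
Minute boundaries passed: 4; those not divisible by 10: 4 − 0 = 4; dropped labels = 2 × 4 = 8.
Actual frame index = 8364 − 8 = 8356.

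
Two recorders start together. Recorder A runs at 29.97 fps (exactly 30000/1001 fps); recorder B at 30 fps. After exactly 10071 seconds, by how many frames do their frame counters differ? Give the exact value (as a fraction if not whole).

302130/1001 frames

A emits 30000/1001 × 10071 = 302130000/1001 frames; B emits 30 × 10071 = 302130.
Difference = 302130/1001 frames (≈ 301.8282); B is ahead of A.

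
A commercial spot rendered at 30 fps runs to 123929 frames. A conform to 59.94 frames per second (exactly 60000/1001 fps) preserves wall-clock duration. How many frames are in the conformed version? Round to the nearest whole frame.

Frames at target rate = 123929 × (60000/1001) / (30) = 19066000/77 ≈ 247610.390.
Nearest whole frame: 247610.

247610 frames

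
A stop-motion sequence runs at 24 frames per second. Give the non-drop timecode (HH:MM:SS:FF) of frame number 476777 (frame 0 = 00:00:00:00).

476777 ÷ 24 = 19865 full seconds, remainder 17 frames.
19865 s = 5 h 31 min 5 s.
Timecode: 05:31:05:17.

05:31:05:17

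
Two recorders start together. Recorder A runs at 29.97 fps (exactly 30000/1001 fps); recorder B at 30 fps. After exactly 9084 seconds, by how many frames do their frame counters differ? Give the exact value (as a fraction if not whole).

A emits 30000/1001 × 9084 = 272520000/1001 frames; B emits 30 × 9084 = 272520.
Difference = 272520/1001 frames (≈ 272.2478); B is ahead of A.

272520/1001 frames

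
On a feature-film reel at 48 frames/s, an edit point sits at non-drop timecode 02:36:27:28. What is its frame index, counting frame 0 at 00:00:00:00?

450604

Total seconds to the label: (2 × 3600 + 36 × 60 + 27) = 9387.
Frame index = 9387 × 48 + 28 = 450604.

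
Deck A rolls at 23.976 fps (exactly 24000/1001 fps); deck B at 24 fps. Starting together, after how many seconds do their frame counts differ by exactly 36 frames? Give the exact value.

1501.5 seconds

The gap grows by |24 − 24000/1001| = 24/1001 frames per second.
Time for a 36-frame gap: 36 ÷ (24/1001) = 1501.5 s.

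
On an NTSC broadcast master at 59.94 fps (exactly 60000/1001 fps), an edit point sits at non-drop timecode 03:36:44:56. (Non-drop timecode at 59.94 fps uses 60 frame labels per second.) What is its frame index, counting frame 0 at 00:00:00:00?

frame 780296

Total seconds to the label: (3 × 3600 + 36 × 60 + 44) = 13004.
Frame index = 13004 × 60 + 56 = 780296.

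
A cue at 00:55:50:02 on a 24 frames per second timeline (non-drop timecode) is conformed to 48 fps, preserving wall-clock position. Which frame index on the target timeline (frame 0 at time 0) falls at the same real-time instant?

frame 160804

Source frame index: (0×3600 + 55×60 + 50) × 24 + 2 = 80402.
Real time: 80402 / (24) = 40201/12 s.
Target frame: (40201/12) × (48) = 160804.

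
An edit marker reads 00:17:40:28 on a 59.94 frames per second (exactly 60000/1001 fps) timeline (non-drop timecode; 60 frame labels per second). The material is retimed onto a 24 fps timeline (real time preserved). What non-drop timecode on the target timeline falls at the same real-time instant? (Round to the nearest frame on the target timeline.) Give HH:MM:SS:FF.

Source frame index: (0×3600 + 17×60 + 40) × 60 + 28 = 63628.
Real time: 63628 / (60000/1001) = 15922907/15000 s.
Target frame: (15922907/15000) × (24) = 15922907/625 ≈ 25476.651 → 25477.
At 24 labels/s: frame 25477 → 00:17:41:13.

00:17:41:13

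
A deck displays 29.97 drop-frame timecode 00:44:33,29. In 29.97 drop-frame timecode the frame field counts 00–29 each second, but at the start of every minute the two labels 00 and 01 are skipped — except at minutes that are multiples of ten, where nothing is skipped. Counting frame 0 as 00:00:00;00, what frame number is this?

80139

Complete 10-minute blocks: 4, each 17982 frames → 71928.
Remaining 4 whole minutes in the current block: 1800 + 3 × 1798 = 7194 frames.
Within the current minute: 33 × 30 + 29 − 2 = 1017 (labels ;00/;01 skipped at this minute). Total = 71928 + 7194 + 1017 = 80139.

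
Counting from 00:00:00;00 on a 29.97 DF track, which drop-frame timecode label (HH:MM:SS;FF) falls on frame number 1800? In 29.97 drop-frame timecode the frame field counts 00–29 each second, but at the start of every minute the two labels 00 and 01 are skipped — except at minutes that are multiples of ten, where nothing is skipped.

00:01:00;02

Ten DF minutes hold 17982 frames, so frame 1800 lies in block 0 (frames 0–17981) with 1800 frames into that block.
The block's first minute is 1800 frames and the rest 1798 each; 1800 frames reaches minute 1, so 0 × 18 + 1 × 2 = 2 labels have been skipped so far.
Adding those back, label number 1800 + 2 = 1802 at 30 labels/s is 60 s + 2 f = 0 h 1 min 0 s frame 2, i.e. 00:01:00;02.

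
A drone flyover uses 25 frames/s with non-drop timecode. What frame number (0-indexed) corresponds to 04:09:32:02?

374302

Total seconds to the label: (4 × 3600 + 9 × 60 + 32) = 14972.
Frame index = 14972 × 25 + 2 = 374302.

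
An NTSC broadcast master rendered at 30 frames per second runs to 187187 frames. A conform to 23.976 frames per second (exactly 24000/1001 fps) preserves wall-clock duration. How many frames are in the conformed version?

149600 frames

Target frames = source frames × (target rate / source rate) = 187187 × (24000/1001)/(30) = 187187 × 800/1001 = 149600.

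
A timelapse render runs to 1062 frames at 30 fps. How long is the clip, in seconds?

Running time = 1062 / (30) = 35.4 s.

35.4 seconds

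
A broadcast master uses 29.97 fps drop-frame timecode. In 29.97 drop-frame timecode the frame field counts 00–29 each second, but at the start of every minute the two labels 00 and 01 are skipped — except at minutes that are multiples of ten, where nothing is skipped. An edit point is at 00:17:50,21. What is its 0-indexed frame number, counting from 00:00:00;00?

Complete 10-minute blocks: 1, each 17982 frames → 17982.
Remaining 7 whole minutes in the current block: 1800 + 6 × 1798 = 12588 frames.
Within the current minute: 50 × 30 + 21 − 2 = 1519 (labels ;00/;01 skipped at this minute). Total = 17982 + 12588 + 1519 = 32089.

32089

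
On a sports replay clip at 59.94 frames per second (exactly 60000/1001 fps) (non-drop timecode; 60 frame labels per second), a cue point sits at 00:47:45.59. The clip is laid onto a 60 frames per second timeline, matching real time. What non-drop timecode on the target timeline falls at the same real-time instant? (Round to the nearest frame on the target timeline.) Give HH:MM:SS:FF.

00:47:48:51

Source frame index: (0×3600 + 47×60 + 45) × 60 + 59 = 171959.
Real time: 171959 / (60000/1001) = 172130959/60000 s.
Target frame: (172130959/60000) × (60) = 172130959/1000 ≈ 172130.959 → 172131.
At 60 labels/s: frame 172131 → 00:47:48:51.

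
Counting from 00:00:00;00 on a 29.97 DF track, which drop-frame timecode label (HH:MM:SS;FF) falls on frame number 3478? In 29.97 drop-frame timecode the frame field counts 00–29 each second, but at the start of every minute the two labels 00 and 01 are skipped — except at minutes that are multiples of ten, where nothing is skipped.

Each 10-minute DF block holds 10 × 60 × 30 − 9 × 2 = 17982 frames. 3478 ÷ 17982 → 0 full blocks, remainder 3478.
Within the partial block the first minute is 1800 frames and each further minute 1798, so 1 further minute boundary passed. Total skipped labels = 18 × 0 + 2 × 1 = 2.
Non-drop label index = 3478 + 2 = 3480; at 30 labels/s that is 00:01:56:00, i.e. DF 00:01:56;00.

00:01:56;00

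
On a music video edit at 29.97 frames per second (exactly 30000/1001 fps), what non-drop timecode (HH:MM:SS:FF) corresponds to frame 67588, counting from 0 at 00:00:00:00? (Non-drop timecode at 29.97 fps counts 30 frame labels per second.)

67588 ÷ 30 = 2252 full seconds, remainder 28 frames.
2252 s = 0 h 37 min 32 s.
Timecode: 00:37:32:28.

00:37:32:28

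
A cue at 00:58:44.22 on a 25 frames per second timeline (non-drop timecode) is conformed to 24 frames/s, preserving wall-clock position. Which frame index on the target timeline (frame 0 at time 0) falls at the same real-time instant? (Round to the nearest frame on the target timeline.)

Source frame index: (0×3600 + 58×60 + 44) × 25 + 22 = 88122.
Real time: 88122 / (25) = 88122/25 s.
Target frame: (88122/25) × (24) = 2114928/25 ≈ 84597.120 → 84597.

frame 84597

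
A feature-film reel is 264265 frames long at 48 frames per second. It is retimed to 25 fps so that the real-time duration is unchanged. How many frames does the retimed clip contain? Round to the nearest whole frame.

Frames at target rate = 264265 × (25) / (48) = 6606625/48 ≈ 137638.021.
Nearest whole frame: 137638.

137638 frames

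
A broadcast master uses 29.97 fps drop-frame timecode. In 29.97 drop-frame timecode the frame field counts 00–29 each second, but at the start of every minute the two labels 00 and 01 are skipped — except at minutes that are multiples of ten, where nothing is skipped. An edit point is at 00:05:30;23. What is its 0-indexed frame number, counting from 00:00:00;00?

Complete 10-minute blocks: 0, each 17982 frames → 0.
Remaining 5 whole minutes in the current block: 1800 + 4 × 1798 = 8992 frames.
Within the current minute: 30 × 30 + 23 − 2 = 921 (labels ;00/;01 skipped at this minute). Total = 0 + 8992 + 921 = 9913.

9913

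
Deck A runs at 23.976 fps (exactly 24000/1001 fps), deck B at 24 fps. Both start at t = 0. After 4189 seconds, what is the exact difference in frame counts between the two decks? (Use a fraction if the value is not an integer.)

100536/1001 frames

A emits 24000/1001 × 4189 = 100536000/1001 frames; B emits 24 × 4189 = 100536.
Difference = 100536/1001 frames (≈ 100.4356); B is ahead of A.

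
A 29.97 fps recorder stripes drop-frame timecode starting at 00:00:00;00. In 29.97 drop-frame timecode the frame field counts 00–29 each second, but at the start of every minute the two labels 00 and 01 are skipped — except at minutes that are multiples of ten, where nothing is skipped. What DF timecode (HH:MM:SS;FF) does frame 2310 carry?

Each 10-minute DF block holds 10 × 60 × 30 − 9 × 2 = 17982 frames. 2310 ÷ 17982 → 0 full blocks, remainder 2310.
Within the partial block the first minute is 1800 frames and each further minute 1798, so 1 further minute boundary passed. Total skipped labels = 18 × 0 + 2 × 1 = 2.
Non-drop label index = 2310 + 2 = 2312; at 30 labels/s that is 00:01:17:02, i.e. DF 00:01:17;02.

00:01:17;02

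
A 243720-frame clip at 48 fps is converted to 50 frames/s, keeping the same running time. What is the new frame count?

Target frames = source frames × (target rate / source rate) = 243720 × (50)/(48) = 243720 × 25/24 = 253875.

253875 frames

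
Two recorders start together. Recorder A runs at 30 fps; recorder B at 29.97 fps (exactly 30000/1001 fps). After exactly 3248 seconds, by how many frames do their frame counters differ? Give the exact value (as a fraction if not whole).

13920/143 frames

A emits 30 × 3248 = 97440 frames; B emits 30000/1001 × 3248 = 13920000/143.
Difference = 13920/143 frames (≈ 97.3427); B is behind A.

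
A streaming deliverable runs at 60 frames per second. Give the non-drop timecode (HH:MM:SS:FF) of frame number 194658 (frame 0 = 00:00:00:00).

194658 ÷ 60 = 3244 full seconds, remainder 18 frames.
3244 s = 0 h 54 min 4 s.
Timecode: 00:54:04:18.

00:54:04:18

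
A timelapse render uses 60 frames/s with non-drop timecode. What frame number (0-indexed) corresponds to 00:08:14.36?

Total seconds to the label: (0 × 3600 + 8 × 60 + 14) = 494.
Frame index = 494 × 60 + 36 = 29676.

frame 29676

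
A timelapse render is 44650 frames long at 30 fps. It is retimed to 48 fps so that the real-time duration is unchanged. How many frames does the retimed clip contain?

Target frames = source frames × (target rate / source rate) = 44650 × (48)/(30) = 44650 × 8/5 = 71440.

71440 frames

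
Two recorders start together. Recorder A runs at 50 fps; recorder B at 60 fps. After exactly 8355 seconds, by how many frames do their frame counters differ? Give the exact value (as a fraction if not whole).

A emits 50 × 8355 = 417750 frames; B emits 60 × 8355 = 501300.
Difference = 83550 frames; B is ahead of A.

83550 frames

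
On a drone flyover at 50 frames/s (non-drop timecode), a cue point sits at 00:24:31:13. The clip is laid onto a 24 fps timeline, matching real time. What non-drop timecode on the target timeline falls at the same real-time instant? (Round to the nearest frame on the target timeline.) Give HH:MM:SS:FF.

Source frame index: (0×3600 + 24×60 + 31) × 50 + 13 = 73563.
Real time: 73563 / (50) = 73563/50 s.
Target frame: (73563/50) × (24) = 882756/25 ≈ 35310.240 → 35310.
At 24 labels/s: frame 35310 → 00:24:31:06.

00:24:31:06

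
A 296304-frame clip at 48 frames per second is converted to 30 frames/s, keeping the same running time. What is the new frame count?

185190 frames

Frames at target rate = 296304 × (30) / (48) = 185190.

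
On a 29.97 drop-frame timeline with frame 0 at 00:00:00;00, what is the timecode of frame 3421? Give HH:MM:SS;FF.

Ten DF minutes hold 17982 frames, so frame 3421 lies in block 0 (frames 0–17981) with 3421 frames into that block.
The block's first minute is 1800 frames and the rest 1798 each; 3421 frames reaches minute 1, so 0 × 18 + 1 × 2 = 2 labels have been skipped so far.
Adding those back, label number 3421 + 2 = 3423 at 30 labels/s is 114 s + 3 f = 0 h 1 min 54 s frame 3, i.e. 00:01:54;03.

00:01:54;03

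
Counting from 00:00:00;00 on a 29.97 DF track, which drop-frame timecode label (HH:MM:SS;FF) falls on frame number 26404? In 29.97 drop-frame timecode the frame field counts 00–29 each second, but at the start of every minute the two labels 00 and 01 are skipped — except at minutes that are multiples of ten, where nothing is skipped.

Ten DF minutes hold 17982 frames, so frame 26404 lies in block 1 (frames 17982–35963) with 8422 frames into that block.
The block's first minute is 1800 frames and the rest 1798 each; 8422 frames reaches minute 4, so 1 × 18 + 4 × 2 = 26 labels have been skipped so far.
Adding those back, label number 26404 + 26 = 26430 at 30 labels/s is 881 s + 0 f = 0 h 14 min 41 s frame 0, i.e. 00:14:41;00.

00:14:41;00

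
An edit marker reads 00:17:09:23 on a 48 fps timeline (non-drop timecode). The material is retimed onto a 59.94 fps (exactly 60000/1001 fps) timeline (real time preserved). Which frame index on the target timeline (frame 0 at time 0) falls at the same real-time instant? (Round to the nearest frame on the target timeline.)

Source frame index: (0×3600 + 17×60 + 9) × 48 + 23 = 49415.
Real time: 49415 / (48) = 49415/48 s.
Target frame: (49415/48) × (60000/1001) = 61768750/1001 ≈ 61707.043 → 61707.

frame 61707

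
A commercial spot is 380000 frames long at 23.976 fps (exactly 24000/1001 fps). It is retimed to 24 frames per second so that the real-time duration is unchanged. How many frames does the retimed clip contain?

Target frames = source frames × (target rate / source rate) = 380000 × (24)/(24000/1001) = 380000 × 1001/1000 = 380380.

380380 frames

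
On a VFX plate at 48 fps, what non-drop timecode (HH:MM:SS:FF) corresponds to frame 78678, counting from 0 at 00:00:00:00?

00:27:19:06

78678 ÷ 48 = 1639 full seconds, remainder 6 frames.
1639 s = 0 h 27 min 19 s.
Timecode: 00:27:19:06.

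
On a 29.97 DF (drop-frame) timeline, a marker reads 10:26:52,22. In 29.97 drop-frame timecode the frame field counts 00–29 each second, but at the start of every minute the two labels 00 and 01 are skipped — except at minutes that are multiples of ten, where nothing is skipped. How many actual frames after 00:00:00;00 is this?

1127254

As if non-drop at 30 labels/s: (10 × 3600 + 26 × 60 + 52) × 30 + 22 = 1128382.
Minute boundaries passed: 626; those not divisible by 10: 626 − 62 = 564; dropped labels = 2 × 564 = 1128.
Actual frame index = 1128382 − 1128 = 1127254.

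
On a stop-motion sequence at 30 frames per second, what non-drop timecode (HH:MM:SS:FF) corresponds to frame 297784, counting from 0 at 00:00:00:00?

02:45:26:04

297784 ÷ 30 = 9926 full seconds, remainder 4 frames.
9926 s = 2 h 45 min 26 s.
Timecode: 02:45:26:04.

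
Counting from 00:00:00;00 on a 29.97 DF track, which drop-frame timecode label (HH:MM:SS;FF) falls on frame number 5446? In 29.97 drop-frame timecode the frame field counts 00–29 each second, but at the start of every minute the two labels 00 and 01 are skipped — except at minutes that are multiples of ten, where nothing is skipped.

Ten DF minutes hold 17982 frames, so frame 5446 lies in block 0 (frames 0–17981) with 5446 frames into that block.
The block's first minute is 1800 frames and the rest 1798 each; 5446 frames reaches minute 3, so 0 × 18 + 3 × 2 = 6 labels have been skipped so far.
Adding those back, label number 5446 + 6 = 5452 at 30 labels/s is 181 s + 22 f = 0 h 3 min 1 s frame 22, i.e. 00:03:01;22.

00:03:01;22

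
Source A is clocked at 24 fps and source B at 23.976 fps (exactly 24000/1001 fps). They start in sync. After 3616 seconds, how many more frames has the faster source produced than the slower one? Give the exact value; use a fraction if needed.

A emits 24 × 3616 = 86784 frames; B emits 24000/1001 × 3616 = 86784000/1001.
Difference = 86784/1001 frames (≈ 86.6973); B is behind A.

86784/1001 frames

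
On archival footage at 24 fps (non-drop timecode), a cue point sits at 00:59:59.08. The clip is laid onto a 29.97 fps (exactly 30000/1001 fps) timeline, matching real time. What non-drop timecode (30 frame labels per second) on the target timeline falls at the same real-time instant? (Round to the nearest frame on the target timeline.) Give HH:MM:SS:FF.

00:59:55:22

Source frame index: (0×3600 + 59×60 + 59) × 24 + 8 = 86384.
Real time: 86384 / (24) = 10798/3 s.
Target frame: (10798/3) × (30000/1001) = 107980000/1001 ≈ 107872.128 → 107872.
At 30 labels/s: frame 107872 → 00:59:55:22.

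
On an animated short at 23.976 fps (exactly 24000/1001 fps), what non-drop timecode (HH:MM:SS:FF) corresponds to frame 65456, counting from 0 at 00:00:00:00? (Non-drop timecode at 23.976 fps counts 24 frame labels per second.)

65456 ÷ 24 = 2727 full seconds, remainder 8 frames.
2727 s = 0 h 45 min 27 s.
Timecode: 00:45:27:08.

00:45:27:08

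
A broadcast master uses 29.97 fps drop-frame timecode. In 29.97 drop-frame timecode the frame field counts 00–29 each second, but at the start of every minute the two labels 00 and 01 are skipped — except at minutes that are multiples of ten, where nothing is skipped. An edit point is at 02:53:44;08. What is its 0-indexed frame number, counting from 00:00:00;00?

312416

Complete 10-minute blocks: 17, each 17982 frames → 305694.
Remaining 3 whole minutes in the current block: 1800 + 2 × 1798 = 5396 frames.
Within the current minute: 44 × 30 + 8 − 2 = 1326 (labels ;00/;01 skipped at this minute). Total = 305694 + 5396 + 1326 = 312416.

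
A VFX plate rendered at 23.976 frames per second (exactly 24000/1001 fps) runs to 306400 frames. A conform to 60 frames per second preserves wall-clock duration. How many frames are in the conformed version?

Target frames = source frames × (target rate / source rate) = 306400 × (60)/(24000/1001) = 306400 × 1001/400 = 766766.

766766 frames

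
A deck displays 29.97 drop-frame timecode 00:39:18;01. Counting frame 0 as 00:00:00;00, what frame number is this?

70669

As if non-drop at 30 labels/s: (0 × 3600 + 39 × 60 + 18) × 30 + 1 = 70741.
Minute boundaries passed: 39; those not divisible by 10: 39 − 3 = 36; dropped labels = 2 × 36 = 72.
Actual frame index = 70741 − 72 = 70669.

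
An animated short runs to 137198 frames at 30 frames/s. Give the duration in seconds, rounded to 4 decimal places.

Running time = 137198 × 1/30 = 68599/15 s ≈ 4573.2667 s.

4573.2667 seconds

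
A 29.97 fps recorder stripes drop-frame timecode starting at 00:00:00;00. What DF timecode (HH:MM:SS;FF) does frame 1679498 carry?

Each 10-minute DF block holds 10 × 60 × 30 − 9 × 2 = 17982 frames. 1679498 ÷ 17982 → 93 full blocks, remainder 7172.
Within the partial block the first minute is 1800 frames and each further minute 1798, so 3 further minute boundaries passed. Total skipped labels = 18 × 93 + 2 × 3 = 1680.
Non-drop label index = 1679498 + 1680 = 1681178; at 30 labels/s that is 15:33:59:08, i.e. DF 15:33:59;08.

15:33:59;08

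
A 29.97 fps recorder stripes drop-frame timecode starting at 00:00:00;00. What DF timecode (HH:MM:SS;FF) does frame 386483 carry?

03:34:55;19

Ten DF minutes hold 17982 frames, so frame 386483 lies in block 21 (frames 377622–395603) with 8861 frames into that block.
The block's first minute is 1800 frames and the rest 1798 each; 8861 frames reaches minute 4, so 21 × 18 + 4 × 2 = 386 labels have been skipped so far.
Adding those back, label number 386483 + 386 = 386869 at 30 labels/s is 12895 s + 19 f = 3 h 34 min 55 s frame 19, i.e. 03:34:55;19.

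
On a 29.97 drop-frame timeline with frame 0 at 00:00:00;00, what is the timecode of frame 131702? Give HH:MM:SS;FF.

Ten DF minutes hold 17982 frames, so frame 131702 lies in block 7 (frames 125874–143855) with 5828 frames into that block.
The block's first minute is 1800 frames and the rest 1798 each; 5828 frames reaches minute 3, so 7 × 18 + 3 × 2 = 132 labels have been skipped so far.
Adding those back, label number 131702 + 132 = 131834 at 30 labels/s is 4394 s + 14 f = 1 h 13 min 14 s frame 14, i.e. 01:13:14;14.

01:13:14;14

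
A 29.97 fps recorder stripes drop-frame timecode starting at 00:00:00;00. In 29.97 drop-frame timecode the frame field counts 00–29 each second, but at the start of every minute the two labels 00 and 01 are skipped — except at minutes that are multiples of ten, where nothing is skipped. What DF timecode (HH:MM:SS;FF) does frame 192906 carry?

01:47:16;20

Ten DF minutes hold 17982 frames, so frame 192906 lies in block 10 (frames 179820–197801) with 13086 frames into that block.
The block's first minute is 1800 frames and the rest 1798 each; 13086 frames reaches minute 7, so 10 × 18 + 7 × 2 = 194 labels have been skipped so far.
Adding those back, label number 192906 + 194 = 193100 at 30 labels/s is 6436 s + 20 f = 1 h 47 min 16 s frame 20, i.e. 01:47:16;20.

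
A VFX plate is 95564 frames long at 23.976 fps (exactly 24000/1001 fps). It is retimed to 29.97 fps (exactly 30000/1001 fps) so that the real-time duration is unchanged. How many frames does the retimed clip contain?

Target frames = source frames × (target rate / source rate) = 95564 × (30000/1001)/(24000/1001) = 95564 × 5/4 = 119455.

119455 frames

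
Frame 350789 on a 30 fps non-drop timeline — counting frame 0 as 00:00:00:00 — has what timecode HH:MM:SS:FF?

03:14:52:29

350789 ÷ 30 = 11692 full seconds, remainder 29 frames.
11692 s = 3 h 14 min 52 s.
Timecode: 03:14:52:29.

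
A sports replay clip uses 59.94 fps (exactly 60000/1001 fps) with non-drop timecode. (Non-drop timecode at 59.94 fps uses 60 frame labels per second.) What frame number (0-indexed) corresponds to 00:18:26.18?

Total seconds to the label: (0 × 3600 + 18 × 60 + 26) = 1106.
Frame index = 1106 × 60 + 18 = 66378.

frame 66378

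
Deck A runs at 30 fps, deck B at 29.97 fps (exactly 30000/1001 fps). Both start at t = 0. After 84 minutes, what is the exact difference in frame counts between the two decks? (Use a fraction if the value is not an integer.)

21600/143 frames

84 min = 5040 s.
A emits 30 × 5040 = 151200 frames; B emits 30000/1001 × 5040 = 21600000/143.
Difference = 21600/143 frames (≈ 151.0490); B is behind A.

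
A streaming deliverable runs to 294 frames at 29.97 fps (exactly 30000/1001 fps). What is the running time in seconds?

Running time = 294 / (30000/1001) = 9.8098 s.

9.8098 seconds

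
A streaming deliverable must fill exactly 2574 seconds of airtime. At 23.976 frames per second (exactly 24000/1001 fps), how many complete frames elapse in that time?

Frames = 2574 × 24000/1001 = 432000/7 ≈ 61714.2857.
Complete frames: 61714.

61714 frames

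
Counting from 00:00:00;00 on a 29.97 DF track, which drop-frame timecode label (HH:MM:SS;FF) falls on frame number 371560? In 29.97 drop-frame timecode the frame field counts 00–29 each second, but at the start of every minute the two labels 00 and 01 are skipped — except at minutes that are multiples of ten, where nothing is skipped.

Each 10-minute DF block holds 10 × 60 × 30 − 9 × 2 = 17982 frames. 371560 ÷ 17982 → 20 full blocks, remainder 11920.
Within the partial block the first minute is 1800 frames and each further minute 1798, so 6 further minute boundaries passed. Total skipped labels = 18 × 20 + 2 × 6 = 372.
Non-drop label index = 371560 + 372 = 371932; at 30 labels/s that is 03:26:37:22, i.e. DF 03:26:37;22.

03:26:37;22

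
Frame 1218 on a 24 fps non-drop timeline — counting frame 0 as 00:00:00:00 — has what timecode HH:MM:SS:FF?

1218 ÷ 24 = 50 full seconds, remainder 18 frames.
50 s = 0 h 0 min 50 s.
Timecode: 00:00:50:18.

00:00:50:18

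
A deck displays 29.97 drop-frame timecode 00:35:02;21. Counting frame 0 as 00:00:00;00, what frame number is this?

Complete 10-minute blocks: 3, each 17982 frames → 53946.
Remaining 5 whole minutes in the current block: 1800 + 4 × 1798 = 8992 frames.
Within the current minute: 2 × 30 + 21 − 2 = 79 (labels ;00/;01 skipped at this minute). Total = 53946 + 8992 + 79 = 63017.

63017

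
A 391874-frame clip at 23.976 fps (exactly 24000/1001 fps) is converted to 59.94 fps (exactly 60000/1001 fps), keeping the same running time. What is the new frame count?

979685 frames

Target frames = source frames × (target rate / source rate) = 391874 × (60000/1001)/(24000/1001) = 391874 × 5/2 = 979685.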